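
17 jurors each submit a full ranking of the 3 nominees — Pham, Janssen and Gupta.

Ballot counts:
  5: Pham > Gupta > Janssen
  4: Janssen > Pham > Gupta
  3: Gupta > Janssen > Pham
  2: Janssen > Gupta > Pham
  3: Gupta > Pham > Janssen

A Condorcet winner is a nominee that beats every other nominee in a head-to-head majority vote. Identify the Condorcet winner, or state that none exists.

none

Pairwise majorities:
Pham–Janssen: Janssen 9–8.
Pham vs Gupta: Pham, 9–8.
Janssen–Gupta: Gupta 11–6.
No nominee is unbeaten: Pham loses to Janssen; Janssen loses to Gupta; Gupta loses to Pham. In particular Pham beats Gupta beats Janssen beats Pham is a majority cycle — no Condorcet winner exists.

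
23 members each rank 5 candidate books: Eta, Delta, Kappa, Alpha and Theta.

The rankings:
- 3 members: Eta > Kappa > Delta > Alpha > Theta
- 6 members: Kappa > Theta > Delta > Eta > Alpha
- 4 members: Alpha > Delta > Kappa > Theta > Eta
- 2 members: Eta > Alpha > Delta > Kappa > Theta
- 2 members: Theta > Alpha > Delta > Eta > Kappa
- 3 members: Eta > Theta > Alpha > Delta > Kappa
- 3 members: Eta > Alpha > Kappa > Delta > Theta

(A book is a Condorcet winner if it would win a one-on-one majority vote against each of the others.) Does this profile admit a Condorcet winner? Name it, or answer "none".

Head-to-head results (23 members):
Eta–Delta: Delta 12–11.
Eta vs Kappa: Eta preferred on 3+2+2+3+3 = 13 ballots; Eta wins 13–10.
Eta vs Alpha: Eta is ranked higher on 3+6+2+3+3 = 17 ballots, Alpha on 6. Eta wins 17–6.
Eta vs Theta: 11 to 12, Theta.
Delta vs Kappa: Delta preferred on 4+2+2+3 = 11 ballots; Kappa wins 12–11.
Delta vs Alpha: Delta preferred on 3+6 = 9 ballots; Alpha wins 14–9.
Delta vs Theta: Delta is ranked higher on 3+4+2+3 = 12 ballots, Theta on 11. Delta wins 12–11.
Kappa vs Alpha: Alpha wins 14–9.
Kappa vs Theta: Kappa wins 18–5.
Alpha vs Theta: Alpha preferred on 3+4+2+3 = 12 ballots; Alpha wins 12–11.
Each book drops at least one matchup (Eta loses to Delta; Delta loses to Kappa; Kappa loses to Eta; Alpha loses to Eta; Theta loses to Delta); the cycle Eta > Kappa > Delta > Eta rules out a Condorcet winner.

none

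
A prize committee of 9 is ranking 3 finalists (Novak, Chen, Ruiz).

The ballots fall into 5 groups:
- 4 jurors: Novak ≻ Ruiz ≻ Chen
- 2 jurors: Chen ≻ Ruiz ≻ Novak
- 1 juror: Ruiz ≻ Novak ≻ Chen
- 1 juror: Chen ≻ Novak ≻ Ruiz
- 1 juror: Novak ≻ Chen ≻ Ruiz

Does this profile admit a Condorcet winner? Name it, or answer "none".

Novak

Head-to-head results (9 jurors):
Novak–Chen: Novak 6–3.
Novak vs Ruiz: Novak wins 6–3.
Chen vs Ruiz: Ruiz, 5–4.
Novak beats each of Chen, Ruiz — Novak is the Condorcet winner.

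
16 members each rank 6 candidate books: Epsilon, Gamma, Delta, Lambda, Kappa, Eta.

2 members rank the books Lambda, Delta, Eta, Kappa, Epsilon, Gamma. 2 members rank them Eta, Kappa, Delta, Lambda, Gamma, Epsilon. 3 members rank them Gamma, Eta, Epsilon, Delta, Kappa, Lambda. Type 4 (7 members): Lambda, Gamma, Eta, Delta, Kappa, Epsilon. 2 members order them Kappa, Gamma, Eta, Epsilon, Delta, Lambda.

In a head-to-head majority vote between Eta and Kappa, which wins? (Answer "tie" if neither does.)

Eta

Ballots ranking Eta above Kappa: 2 + 2 + 3 + 7 = 14.
Ballots ranking Kappa above Eta: 16 − 14 = 2.
Eta wins the head-to-head 14–2.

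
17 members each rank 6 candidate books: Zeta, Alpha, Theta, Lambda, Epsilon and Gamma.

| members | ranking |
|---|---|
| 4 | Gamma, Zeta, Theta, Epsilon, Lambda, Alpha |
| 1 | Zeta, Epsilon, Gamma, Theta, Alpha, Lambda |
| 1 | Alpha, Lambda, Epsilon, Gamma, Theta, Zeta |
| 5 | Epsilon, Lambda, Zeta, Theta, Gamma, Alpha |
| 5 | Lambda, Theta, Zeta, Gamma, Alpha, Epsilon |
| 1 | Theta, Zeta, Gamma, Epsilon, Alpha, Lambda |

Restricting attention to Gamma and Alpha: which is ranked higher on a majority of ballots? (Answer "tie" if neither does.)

Gamma

Ballots ranking Gamma above Alpha: 4 + 1 + 5 + 5 + 1 = 16.
Ballots ranking Alpha above Gamma: 17 − 16 = 1.
Gamma wins the head-to-head 16–1.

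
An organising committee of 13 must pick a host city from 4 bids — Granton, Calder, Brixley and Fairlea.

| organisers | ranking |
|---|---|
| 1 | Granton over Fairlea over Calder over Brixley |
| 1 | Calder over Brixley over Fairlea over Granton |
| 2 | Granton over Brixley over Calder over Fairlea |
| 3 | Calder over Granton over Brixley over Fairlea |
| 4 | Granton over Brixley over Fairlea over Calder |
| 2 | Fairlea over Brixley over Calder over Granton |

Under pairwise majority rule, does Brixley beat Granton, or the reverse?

Granton

Ballots ranking Brixley above Granton: 1 + 2 = 3.
Ballots ranking Granton above Brixley: 13 − 3 = 10.
Granton wins the head-to-head 10–3.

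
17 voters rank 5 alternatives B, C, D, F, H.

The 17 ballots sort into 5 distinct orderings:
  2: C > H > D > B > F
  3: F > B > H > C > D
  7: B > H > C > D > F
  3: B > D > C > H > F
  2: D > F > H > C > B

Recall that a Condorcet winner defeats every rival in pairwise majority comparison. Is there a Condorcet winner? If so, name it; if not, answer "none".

B

Head-to-head results (17 voters):
B–C: B 13–4.
B vs D: B, 13–4.
B–F: B 12–5.
B vs H: B, 13–4.
C vs D: C, 12–5.
C vs F: C wins 12–5.
C vs H: H, 12–5.
D vs F: D, 14–3.
D–H: H 12–5.
F–H: H 12–5.
B defeats every rival head-to-head and is the Condorcet winner.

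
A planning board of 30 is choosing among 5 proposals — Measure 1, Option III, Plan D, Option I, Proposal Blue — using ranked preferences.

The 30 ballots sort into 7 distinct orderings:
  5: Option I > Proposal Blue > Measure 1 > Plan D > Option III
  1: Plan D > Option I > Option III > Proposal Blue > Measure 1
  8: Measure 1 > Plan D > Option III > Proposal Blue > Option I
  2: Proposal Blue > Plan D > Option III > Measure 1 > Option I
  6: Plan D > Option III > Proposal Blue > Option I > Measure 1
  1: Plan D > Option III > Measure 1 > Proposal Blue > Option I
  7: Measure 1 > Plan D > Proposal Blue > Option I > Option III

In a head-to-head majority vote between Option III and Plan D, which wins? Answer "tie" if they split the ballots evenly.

No ballot ranks Option III above Plan D: 0.
Ballots ranking Plan D above Option III: 30 − 0 = 30.
Plan D wins the head-to-head 30–0.

Plan D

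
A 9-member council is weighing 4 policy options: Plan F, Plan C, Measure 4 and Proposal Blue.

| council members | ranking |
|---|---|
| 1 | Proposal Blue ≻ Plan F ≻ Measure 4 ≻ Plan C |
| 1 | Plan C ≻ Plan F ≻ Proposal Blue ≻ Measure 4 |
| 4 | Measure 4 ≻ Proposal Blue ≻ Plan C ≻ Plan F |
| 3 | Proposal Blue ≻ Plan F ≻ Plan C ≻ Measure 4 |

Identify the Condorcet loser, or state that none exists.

none

Pairwise majorities:
Plan F vs Plan C: Plan C, 5–4.
Plan F vs Measure 4: Plan F, 5–4.
Plan F vs Proposal Blue: 1 for Plan F, 8 for Proposal Blue — Proposal Blue by 8–1.
Plan C vs Measure 4: Plan C is ranked higher on 1+3 = 4 ballots, Measure 4 on 5. Measure 4 wins 5–4.
Plan C vs Proposal Blue: 1 to 8, Proposal Blue.
Measure 4 vs Proposal Blue: Measure 4 is ranked higher on 4 ballots, Proposal Blue on 5. Proposal Blue wins 5–4.
Every option wins at least one matchup (Plan F beats Measure 4; Plan C beats Plan F; Measure 4 beats Plan C; Proposal Blue beats Plan F), so there is no Condorcet loser.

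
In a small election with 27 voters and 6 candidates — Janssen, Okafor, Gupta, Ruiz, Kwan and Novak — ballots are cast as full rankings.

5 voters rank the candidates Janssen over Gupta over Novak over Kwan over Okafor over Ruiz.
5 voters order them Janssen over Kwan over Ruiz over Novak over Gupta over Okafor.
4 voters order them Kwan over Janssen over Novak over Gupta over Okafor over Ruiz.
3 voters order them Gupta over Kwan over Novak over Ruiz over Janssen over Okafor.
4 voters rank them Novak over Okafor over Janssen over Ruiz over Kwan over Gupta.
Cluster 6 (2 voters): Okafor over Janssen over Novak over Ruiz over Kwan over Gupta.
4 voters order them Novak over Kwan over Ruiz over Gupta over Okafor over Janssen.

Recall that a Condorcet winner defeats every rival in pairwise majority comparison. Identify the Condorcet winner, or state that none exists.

Head-to-head results (27 voters):
Janssen vs Okafor: 17 to 10, Janssen.
Janssen vs Gupta: 5+5+4+4+2 = 20 for Janssen, 7 for Gupta — Janssen by 20–7.
Janssen vs Ruiz: Janssen preferred on 5+5+4+4+2 = 20 ballots; Janssen wins 20–7.
Janssen vs Kwan: 5+5+4+2 = 16 for Janssen, 11 for Kwan — Janssen by 16–11.
Janssen vs Novak: Janssen preferred on 5+5+4+2 = 16 ballots; Janssen wins 16–11.
Okafor vs Gupta: 4+2 = 6 for Okafor, 21 for Gupta — Gupta by 21–6.
Okafor vs Ruiz: 5+4+4+2 = 15 for Okafor, 12 for Ruiz — Okafor by 15–12.
Okafor vs Kwan: Okafor preferred on 4+2 = 6 ballots; Kwan wins 21–6.
Okafor vs Novak: 2 to 25, Novak.
Gupta vs Ruiz: 5+4+3 = 12 for Gupta, 15 for Ruiz — Ruiz by 15–12.
Gupta vs Kwan: Gupta is ranked higher on 5+3 = 8 ballots, Kwan on 19. Kwan wins 19–8.
Gupta vs Novak: 5+3 = 8 for Gupta, 19 for Novak — Novak by 19–8.
Ruiz vs Kwan: Ruiz is ranked higher on 4+2 = 6 ballots, Kwan on 21. Kwan wins 21–6.
Ruiz vs Novak: Ruiz preferred on 5 ballots; Novak wins 22–5.
Kwan vs Novak: 12 to 15, Novak.
Janssen beats each of Okafor, Gupta, Ruiz, Kwan, Novak — Janssen is the Condorcet winner.

Janssen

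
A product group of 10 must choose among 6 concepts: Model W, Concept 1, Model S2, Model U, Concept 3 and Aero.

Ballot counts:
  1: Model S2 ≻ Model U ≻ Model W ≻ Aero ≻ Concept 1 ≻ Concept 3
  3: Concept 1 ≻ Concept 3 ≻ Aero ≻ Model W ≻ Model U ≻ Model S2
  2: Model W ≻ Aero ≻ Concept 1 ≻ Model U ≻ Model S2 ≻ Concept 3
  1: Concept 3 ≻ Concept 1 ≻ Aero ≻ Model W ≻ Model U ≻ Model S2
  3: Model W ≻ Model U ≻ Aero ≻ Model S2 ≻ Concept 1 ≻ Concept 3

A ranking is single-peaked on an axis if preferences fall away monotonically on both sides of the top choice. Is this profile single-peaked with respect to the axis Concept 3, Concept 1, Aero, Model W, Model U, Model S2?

Axis positions: Concept 3=1, Concept 1=2, Aero=3, Model W=4, Model U=5, Model S2=6.
Cluster 1 (peak Model S2 at position 6): ranking walks positions 6-5-4-3-2-1, expanding outward from the peak — single-peaked.
Cluster 2 (peak Concept 1 at position 2): ranking walks positions 2-1-3-4-5-6, expanding outward from the peak — single-peaked.
Cluster 3 (peak Model W at position 4): ranking walks positions 4-3-2-5-6-1, expanding outward from the peak — single-peaked.
Cluster 4 (peak Concept 3 at position 1): ranking walks positions 1-2-3-4-5-6, expanding outward from the peak — single-peaked.
Cluster 5 (peak Model W at position 4): ranking walks positions 4-5-3-6-2-1, expanding outward from the peak — single-peaked.
Every ranking is single-peaked on this axis.

yes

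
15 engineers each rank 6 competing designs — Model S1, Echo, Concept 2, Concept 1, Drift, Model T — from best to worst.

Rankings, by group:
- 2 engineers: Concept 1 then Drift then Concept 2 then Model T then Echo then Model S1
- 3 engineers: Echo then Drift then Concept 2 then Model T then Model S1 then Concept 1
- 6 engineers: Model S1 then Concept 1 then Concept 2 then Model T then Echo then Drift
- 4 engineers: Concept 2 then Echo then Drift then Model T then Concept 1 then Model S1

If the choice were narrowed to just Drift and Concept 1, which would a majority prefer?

Ballots ranking Drift above Concept 1: 3 + 4 = 7.
Ballots ranking Concept 1 above Drift: 15 − 7 = 8.
Concept 1 wins the head-to-head 8–7.

Concept 1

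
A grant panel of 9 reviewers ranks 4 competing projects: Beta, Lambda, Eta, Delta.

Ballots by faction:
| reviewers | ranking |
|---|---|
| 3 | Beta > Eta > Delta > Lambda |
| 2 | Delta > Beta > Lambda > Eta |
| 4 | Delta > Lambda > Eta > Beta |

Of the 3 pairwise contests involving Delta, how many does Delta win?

3

Delta against each rival (9 reviewers):
Delta vs Beta: Delta preferred on 2+4 = 6 ballots; Delta wins 6–3.
Delta vs Lambda: Delta wins 9–0.
Delta–Eta: Delta 6–3.
Delta beats Beta, Lambda, Eta — 3 pairwise wins.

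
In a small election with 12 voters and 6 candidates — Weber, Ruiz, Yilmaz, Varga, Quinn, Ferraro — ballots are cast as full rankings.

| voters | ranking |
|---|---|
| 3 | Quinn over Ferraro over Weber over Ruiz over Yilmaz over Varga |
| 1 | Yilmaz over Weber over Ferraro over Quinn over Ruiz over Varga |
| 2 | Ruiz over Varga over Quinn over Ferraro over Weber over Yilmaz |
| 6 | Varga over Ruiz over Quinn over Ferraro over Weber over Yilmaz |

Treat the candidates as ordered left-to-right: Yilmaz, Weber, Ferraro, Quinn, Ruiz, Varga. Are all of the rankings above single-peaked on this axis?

yes

Axis positions: Yilmaz=1, Weber=2, Ferraro=3, Quinn=4, Ruiz=5, Varga=6.
Cluster 1 (peak Quinn at position 4): ranking walks positions 4-3-2-5-1-6, expanding outward from the peak — single-peaked.
Cluster 2 (peak Yilmaz at position 1): ranking walks positions 1-2-3-4-5-6, expanding outward from the peak — single-peaked.
Cluster 3 (peak Ruiz at position 5): ranking walks positions 5-6-4-3-2-1, expanding outward from the peak — single-peaked.
Cluster 4 (peak Varga at position 6): ranking walks positions 6-5-4-3-2-1, expanding outward from the peak — single-peaked.
Every ranking is single-peaked on this axis.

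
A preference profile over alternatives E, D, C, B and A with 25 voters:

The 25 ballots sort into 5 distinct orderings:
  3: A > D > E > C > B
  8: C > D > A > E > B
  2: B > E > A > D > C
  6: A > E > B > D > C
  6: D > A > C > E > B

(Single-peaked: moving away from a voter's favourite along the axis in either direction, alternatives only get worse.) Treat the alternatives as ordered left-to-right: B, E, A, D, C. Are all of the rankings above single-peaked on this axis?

yes

Axis positions: B=1, E=2, A=3, D=4, C=5.
Type 1 (peak A at position 3): ranking walks positions 3-4-2-5-1, expanding outward from the peak — single-peaked.
Type 2 (peak C at position 5): ranking walks positions 5-4-3-2-1, expanding outward from the peak — single-peaked.
Type 3 (peak B at position 1): ranking walks positions 1-2-3-4-5, expanding outward from the peak — single-peaked.
Type 4 (peak A at position 3): ranking walks positions 3-2-1-4-5, expanding outward from the peak — single-peaked.
Type 5 (peak D at position 4): ranking walks positions 4-3-5-2-1, expanding outward from the peak — single-peaked.
Every ranking is single-peaked on this axis.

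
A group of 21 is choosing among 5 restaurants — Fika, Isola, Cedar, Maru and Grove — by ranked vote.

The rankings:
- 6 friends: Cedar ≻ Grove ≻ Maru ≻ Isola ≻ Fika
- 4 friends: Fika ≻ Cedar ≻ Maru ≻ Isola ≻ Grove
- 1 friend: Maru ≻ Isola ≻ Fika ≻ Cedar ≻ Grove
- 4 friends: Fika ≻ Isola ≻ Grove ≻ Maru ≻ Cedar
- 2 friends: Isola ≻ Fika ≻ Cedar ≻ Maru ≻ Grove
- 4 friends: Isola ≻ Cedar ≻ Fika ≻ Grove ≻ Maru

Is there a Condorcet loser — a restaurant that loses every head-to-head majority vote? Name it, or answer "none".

Pairwise majorities:
Fika vs Isola: Isola, 13–8.
Fika vs Cedar: 11 to 10, Fika.
Fika vs Maru: Fika, 14–7.
Fika–Grove: Fika 15–6.
Isola–Cedar: Isola 11–10.
Isola vs Maru: Isola preferred on 4+2+4 = 10 ballots; Maru wins 11–10.
Isola–Grove: Isola 15–6.
Cedar vs Maru: Cedar wins 16–5.
Cedar vs Grove: Cedar wins 17–4.
Maru vs Grove: Grove wins 14–7.
No restaurant is winless: Fika beats Cedar; Isola beats Fika; Cedar beats Maru; Maru beats Isola; Grove beats Maru. There is no Condorcet loser.

none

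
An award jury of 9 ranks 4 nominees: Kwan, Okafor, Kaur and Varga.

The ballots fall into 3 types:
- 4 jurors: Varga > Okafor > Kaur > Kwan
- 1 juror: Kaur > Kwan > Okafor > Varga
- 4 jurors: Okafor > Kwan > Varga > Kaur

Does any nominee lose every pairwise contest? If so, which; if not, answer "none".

Head-to-head results (9 jurors):
Kwan vs Okafor: Okafor, 8–1.
Kwan vs Kaur: Kaur wins 5–4.
Kwan vs Varga: Kwan preferred on 1+4 = 5 ballots; Kwan wins 5–4.
Okafor vs Kaur: 8 to 1, Okafor.
Okafor–Varga: Okafor 5–4.
Kaur vs Varga: Varga wins 8–1.
No nominee is winless: Kwan beats Varga; Okafor beats Kwan; Kaur beats Kwan; Varga beats Kaur. There is no Condorcet loser.

none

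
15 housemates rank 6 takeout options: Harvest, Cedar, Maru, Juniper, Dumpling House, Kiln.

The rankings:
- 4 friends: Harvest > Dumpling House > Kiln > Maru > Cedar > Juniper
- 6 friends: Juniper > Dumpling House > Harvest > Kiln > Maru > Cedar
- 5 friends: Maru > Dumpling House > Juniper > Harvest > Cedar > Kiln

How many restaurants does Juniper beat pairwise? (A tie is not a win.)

3

Juniper against each rival (15 friends):
Juniper vs Harvest: Juniper preferred on 6+5 = 11 ballots; Juniper wins 11–4.
Juniper vs Cedar: Juniper is ranked higher on 6+5 = 11 ballots, Cedar on 4. Juniper wins 11–4.
Juniper vs Maru: Juniper is ranked higher on 6 ballots, Maru on 9. Maru wins 9–6.
Juniper–Dumpling House: Dumpling House 9–6.
Juniper–Kiln: Juniper 11–4.
Juniper beats Harvest, Cedar, Kiln; loses to Maru, Dumpling House — 3 pairwise wins.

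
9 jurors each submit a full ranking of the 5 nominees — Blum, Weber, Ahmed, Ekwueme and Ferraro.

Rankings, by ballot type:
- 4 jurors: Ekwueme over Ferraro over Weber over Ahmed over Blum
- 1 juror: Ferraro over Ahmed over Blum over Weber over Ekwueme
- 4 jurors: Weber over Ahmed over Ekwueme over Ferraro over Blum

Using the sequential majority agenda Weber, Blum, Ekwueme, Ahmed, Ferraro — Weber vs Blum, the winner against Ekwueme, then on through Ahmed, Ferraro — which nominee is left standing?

Ferraro

Round 1: Weber vs Blum — 8–1, Weber advances.
Round 2: Weber vs Ekwueme — 5–4, Weber advances.
Round 3: Weber vs Ahmed — 8–1, Weber advances.
Round 4: Weber vs Ferraro — 4–5, Ferraro advances.
The agenda winner is Ferraro.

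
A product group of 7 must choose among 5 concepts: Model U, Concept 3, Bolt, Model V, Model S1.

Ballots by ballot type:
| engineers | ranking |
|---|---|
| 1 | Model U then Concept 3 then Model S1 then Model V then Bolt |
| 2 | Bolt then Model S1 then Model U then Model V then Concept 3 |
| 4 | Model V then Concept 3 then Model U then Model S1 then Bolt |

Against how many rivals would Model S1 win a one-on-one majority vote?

1

Model S1 against each rival (7 engineers):
Model S1 vs Model U: Model U, 5–2.
Model S1 vs Concept 3: Model S1 is ranked higher on 2 ballots, Concept 3 on 5. Concept 3 wins 5–2.
Model S1 vs Bolt: 1+4 = 5 for Model S1, 2 for Bolt — Model S1 by 5–2.
Model S1 vs Model V: Model V wins 4–3.
Model S1 beats Bolt; loses to Model U, Concept 3, Model V — 1 pairwise win.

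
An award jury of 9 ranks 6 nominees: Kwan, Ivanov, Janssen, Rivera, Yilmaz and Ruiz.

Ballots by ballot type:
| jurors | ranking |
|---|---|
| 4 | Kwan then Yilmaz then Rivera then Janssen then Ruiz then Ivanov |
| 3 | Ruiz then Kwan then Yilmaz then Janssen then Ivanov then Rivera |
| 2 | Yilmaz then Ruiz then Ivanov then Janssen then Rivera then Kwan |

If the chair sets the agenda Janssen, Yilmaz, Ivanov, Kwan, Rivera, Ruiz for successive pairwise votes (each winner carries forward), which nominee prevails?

Ruiz

Round 1: Janssen vs Yilmaz — 0–9, Yilmaz advances.
Round 2: Yilmaz vs Ivanov — 9–0, Yilmaz advances.
Round 3: Yilmaz vs Kwan — 2–7, Kwan advances.
Round 4: Kwan vs Rivera — 7–2, Kwan advances.
Round 5: Kwan vs Ruiz — 4–5, Ruiz advances.
Ruiz survives the agenda.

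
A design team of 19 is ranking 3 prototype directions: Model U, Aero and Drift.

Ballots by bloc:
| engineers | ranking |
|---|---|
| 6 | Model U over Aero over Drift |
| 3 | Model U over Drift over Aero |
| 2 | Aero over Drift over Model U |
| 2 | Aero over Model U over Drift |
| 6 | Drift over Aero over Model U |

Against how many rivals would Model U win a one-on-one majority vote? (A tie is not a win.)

Model U against each rival (19 engineers):
Model U vs Aero: Aero wins 10–9.
Model U vs Drift: Model U is ranked higher on 6+3+2 = 11 ballots, Drift on 8. Model U wins 11–8.
Model U beats Drift; loses to Aero — 1 pairwise win.

1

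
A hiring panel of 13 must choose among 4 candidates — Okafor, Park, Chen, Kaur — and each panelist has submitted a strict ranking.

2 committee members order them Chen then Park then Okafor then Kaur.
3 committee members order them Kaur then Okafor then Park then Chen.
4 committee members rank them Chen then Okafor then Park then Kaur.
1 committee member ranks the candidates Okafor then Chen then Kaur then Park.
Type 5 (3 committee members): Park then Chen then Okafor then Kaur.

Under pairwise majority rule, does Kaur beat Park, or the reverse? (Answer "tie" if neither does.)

Park

Ballots ranking Kaur above Park: 3 + 1 = 4.
Ballots ranking Park above Kaur: 13 − 4 = 9.
Park wins the head-to-head 9–4.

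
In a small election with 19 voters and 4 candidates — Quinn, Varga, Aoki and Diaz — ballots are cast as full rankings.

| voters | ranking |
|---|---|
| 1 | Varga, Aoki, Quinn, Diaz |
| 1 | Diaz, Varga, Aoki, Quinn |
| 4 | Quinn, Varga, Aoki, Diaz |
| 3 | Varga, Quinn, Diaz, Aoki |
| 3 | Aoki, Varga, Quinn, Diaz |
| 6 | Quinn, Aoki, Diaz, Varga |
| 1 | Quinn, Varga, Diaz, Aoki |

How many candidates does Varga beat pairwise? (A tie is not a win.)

2

Varga against each rival (19 voters):
Varga–Quinn: Quinn 11–8.
Varga vs Aoki: Varga wins 10–9.
Varga–Diaz: Varga 12–7.
Varga beats Aoki, Diaz; loses to Quinn — 2 pairwise wins.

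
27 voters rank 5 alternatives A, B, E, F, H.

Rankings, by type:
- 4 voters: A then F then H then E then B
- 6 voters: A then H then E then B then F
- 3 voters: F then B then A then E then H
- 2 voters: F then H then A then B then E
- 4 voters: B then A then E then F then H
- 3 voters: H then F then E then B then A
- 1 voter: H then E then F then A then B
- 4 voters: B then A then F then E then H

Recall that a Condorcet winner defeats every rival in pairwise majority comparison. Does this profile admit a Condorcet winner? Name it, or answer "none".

none

Check each pair by majority over 27 ballots:
A vs B: B wins 14–13.
A–E: A 23–4.
A vs F: A wins 18–9.
A–H: A 21–6.
B vs E: E wins 14–13.
B vs F: B, 14–13.
B vs H: H wins 16–11.
E vs F: F, 16–11.
E vs H: H, 16–11.
F vs H: F wins 17–10.
Every alternative loses at least once (A loses to B; B loses to E; E loses to A; F loses to A; H loses to A). The majority relation contains the cycle A beats E beats B beats A, so there is no Condorcet winner.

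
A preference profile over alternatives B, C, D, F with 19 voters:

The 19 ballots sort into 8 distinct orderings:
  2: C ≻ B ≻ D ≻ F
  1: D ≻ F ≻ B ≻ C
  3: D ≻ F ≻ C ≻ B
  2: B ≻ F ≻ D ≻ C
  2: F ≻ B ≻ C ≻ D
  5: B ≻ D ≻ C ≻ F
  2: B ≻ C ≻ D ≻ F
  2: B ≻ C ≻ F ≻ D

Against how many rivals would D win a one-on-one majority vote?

2

D against each rival (19 voters):
D vs B: 1+3 = 4 for D, 15 for B — B by 15–4.
D vs C: 1+3+2+5 = 11 for D, 8 for C — D by 11–8.
D vs F: D is ranked higher on 2+1+3+5+2 = 13 ballots, F on 6. D wins 13–6.
D beats C, F; loses to B — 2 pairwise wins.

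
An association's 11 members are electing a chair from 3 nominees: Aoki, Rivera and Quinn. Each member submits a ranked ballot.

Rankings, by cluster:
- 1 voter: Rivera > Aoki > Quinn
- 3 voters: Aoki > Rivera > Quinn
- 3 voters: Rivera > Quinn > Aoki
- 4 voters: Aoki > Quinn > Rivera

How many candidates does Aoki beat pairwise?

Aoki against each rival (11 voters):
Aoki–Rivera: Aoki 7–4.
Aoki vs Quinn: Aoki wins 8–3.
Aoki beats Rivera, Quinn — 2 pairwise wins.

2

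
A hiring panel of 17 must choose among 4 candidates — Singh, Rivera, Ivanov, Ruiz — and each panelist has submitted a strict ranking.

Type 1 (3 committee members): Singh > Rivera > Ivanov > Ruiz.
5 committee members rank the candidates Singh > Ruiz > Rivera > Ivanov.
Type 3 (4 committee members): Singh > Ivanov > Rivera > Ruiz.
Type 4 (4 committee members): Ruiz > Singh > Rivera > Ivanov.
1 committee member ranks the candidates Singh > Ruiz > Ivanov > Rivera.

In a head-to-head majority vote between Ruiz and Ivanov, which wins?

Ruiz

Ballots ranking Ruiz above Ivanov: 5 + 4 + 1 = 10.
Ballots ranking Ivanov above Ruiz: 17 − 10 = 7.
Ruiz wins the head-to-head 10–7.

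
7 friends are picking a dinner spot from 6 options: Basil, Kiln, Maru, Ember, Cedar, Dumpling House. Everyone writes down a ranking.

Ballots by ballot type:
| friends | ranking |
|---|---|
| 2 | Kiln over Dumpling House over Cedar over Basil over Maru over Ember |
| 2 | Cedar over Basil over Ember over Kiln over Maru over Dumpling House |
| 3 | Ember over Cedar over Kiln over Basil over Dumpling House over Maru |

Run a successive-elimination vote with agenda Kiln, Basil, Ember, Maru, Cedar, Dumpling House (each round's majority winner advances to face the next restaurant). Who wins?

Round 1: Kiln vs Basil — 5–2, Kiln advances.
Round 2: Kiln vs Ember — 2–5, Ember advances.
Round 3: Ember vs Maru — 5–2, Ember advances.
Round 4: Ember vs Cedar — 3–4, Cedar advances.
Round 5: Cedar vs Dumpling House — 5–2, Cedar advances.
Cedar survives the agenda.

Cedar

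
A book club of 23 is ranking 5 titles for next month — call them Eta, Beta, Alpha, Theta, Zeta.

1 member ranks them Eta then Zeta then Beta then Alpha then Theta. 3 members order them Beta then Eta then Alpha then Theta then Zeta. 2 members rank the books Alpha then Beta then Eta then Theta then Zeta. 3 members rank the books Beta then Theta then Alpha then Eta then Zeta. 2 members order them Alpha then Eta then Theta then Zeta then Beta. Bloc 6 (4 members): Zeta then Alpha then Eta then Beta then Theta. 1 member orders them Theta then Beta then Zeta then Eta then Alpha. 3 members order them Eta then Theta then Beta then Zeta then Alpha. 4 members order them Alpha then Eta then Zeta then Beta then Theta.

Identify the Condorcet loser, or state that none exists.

Zeta

Head-to-head results (23 members):
Eta–Beta: Eta 14–9.
Eta vs Alpha: 1+3+1+3 = 8 for Eta, 15 for Alpha — Alpha by 15–8.
Eta–Theta: Eta 19–4.
Eta–Zeta: Eta 18–5.
Beta–Alpha: Alpha 12–11.
Beta vs Theta: 17 to 6, Beta.
Beta vs Zeta: 3+2+3+1+3 = 12 for Beta, 11 for Zeta — Beta by 12–11.
Alpha vs Theta: Alpha wins 16–7.
Alpha vs Zeta: 3+2+3+2+4 = 14 for Alpha, 9 for Zeta — Alpha by 14–9.
Theta vs Zeta: Theta wins 14–9.
Zeta loses to every other book — it is the Condorcet loser.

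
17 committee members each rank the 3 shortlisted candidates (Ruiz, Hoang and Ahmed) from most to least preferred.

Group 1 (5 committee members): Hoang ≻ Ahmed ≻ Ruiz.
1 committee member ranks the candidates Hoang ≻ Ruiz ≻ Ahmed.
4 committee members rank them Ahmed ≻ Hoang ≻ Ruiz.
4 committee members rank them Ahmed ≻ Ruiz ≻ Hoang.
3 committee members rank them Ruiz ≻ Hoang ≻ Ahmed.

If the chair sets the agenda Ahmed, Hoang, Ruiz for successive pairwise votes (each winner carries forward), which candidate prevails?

Round 1: Ahmed vs Hoang — 8–9, Hoang advances.
Round 2: Hoang vs Ruiz — 10–7, Hoang advances.
The agenda winner is Hoang.

Hoang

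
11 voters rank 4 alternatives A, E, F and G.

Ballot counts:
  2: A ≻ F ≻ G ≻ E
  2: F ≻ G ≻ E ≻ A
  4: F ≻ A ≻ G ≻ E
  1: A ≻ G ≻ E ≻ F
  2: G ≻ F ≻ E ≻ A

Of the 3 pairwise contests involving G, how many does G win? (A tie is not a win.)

1

G against each rival (11 voters):
G vs A: 4 to 7, A.
G–E: G 11–0.
G vs F: G preferred on 1+2 = 3 ballots; F wins 8–3.
G beats E; loses to A, F — 1 pairwise win.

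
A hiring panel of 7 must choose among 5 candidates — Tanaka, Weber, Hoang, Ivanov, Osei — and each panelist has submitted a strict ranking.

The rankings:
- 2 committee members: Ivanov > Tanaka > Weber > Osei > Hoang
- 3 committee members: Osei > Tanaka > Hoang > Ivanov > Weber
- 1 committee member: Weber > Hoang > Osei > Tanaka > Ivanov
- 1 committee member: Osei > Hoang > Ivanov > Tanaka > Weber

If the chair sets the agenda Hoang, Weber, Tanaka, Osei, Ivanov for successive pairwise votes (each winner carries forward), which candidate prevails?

Round 1: Hoang vs Weber — 4–3, Hoang advances.
Round 2: Hoang vs Tanaka — 2–5, Tanaka advances.
Round 3: Tanaka vs Osei — 2–5, Osei advances.
Round 4: Osei vs Ivanov — 5–2, Osei advances.
The agenda winner is Osei.

Osei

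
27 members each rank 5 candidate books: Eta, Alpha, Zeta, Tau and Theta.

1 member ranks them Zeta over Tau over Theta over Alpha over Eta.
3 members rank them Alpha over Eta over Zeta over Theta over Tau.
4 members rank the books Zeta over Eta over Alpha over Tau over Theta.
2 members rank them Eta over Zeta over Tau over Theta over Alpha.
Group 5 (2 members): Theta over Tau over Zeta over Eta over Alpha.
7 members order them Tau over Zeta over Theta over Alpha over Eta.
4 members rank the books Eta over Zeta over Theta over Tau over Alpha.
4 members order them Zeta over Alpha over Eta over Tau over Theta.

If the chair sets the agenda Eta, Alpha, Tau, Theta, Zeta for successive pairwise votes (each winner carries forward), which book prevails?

Zeta

Round 1: Eta vs Alpha — 12–15, Alpha advances.
Round 2: Alpha vs Tau — 11–16, Tau advances.
Round 3: Tau vs Theta — 18–9, Tau advances.
Round 4: Tau vs Zeta — 9–18, Zeta advances.
Zeta survives the agenda.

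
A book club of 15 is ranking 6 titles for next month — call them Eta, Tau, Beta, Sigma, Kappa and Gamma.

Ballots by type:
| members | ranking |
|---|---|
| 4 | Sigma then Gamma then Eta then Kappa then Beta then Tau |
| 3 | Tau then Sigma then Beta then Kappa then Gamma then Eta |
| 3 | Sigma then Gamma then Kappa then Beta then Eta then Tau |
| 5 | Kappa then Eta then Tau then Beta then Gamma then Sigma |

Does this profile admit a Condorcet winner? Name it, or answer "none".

none

Pairwise majorities:
Eta vs Tau: Eta is ranked higher on 4+3+5 = 12 ballots, Tau on 3. Eta wins 12–3.
Eta vs Beta: Eta preferred on 4+5 = 9 ballots; Eta wins 9–6.
Eta vs Sigma: Eta preferred on 5 ballots; Sigma wins 10–5.
Eta vs Kappa: Kappa, 11–4.
Eta–Gamma: Gamma 10–5.
Tau vs Beta: Tau preferred on 3+5 = 8 ballots; Tau wins 8–7.
Tau–Sigma: Tau 8–7.
Tau vs Kappa: Tau preferred on 3 ballots; Kappa wins 12–3.
Tau–Gamma: Tau 8–7.
Beta–Sigma: Sigma 10–5.
Beta vs Kappa: Beta preferred on 3 ballots; Kappa wins 12–3.
Beta vs Gamma: Beta, 8–7.
Sigma vs Kappa: 4+3+3 = 10 for Sigma, 5 for Kappa — Sigma by 10–5.
Sigma vs Gamma: 10 to 5, Sigma.
Kappa vs Gamma: Kappa preferred on 3+5 = 8 ballots; Kappa wins 8–7.
Each book drops at least one matchup (Eta loses to Sigma; Tau loses to Eta; Beta loses to Eta; Sigma loses to Tau; Kappa loses to Sigma; Gamma loses to Tau); the cycle Eta → Tau → Sigma → Eta rules out a Condorcet winner.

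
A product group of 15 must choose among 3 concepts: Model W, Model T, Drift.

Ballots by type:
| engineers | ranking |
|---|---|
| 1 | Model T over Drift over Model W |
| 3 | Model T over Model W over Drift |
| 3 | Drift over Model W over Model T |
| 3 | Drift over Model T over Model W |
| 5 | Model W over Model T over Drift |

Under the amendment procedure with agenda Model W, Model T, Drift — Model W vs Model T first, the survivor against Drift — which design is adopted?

Model W

Round 1: Model W vs Model T — 8–7, Model W advances.
Round 2: Model W vs Drift — 8–7, Model W advances.
Model W survives the agenda.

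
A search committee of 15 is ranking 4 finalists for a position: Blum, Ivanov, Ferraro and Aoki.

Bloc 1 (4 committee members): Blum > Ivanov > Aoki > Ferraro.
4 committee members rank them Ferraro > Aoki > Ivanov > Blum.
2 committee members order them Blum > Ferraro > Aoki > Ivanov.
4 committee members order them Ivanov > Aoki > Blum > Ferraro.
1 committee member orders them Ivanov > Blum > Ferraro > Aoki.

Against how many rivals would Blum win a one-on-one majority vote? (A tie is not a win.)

1

Blum against each rival (15 committee members):
Blum vs Ivanov: 4+2 = 6 for Blum, 9 for Ivanov — Ivanov by 9–6.
Blum–Ferraro: Blum 11–4.
Blum vs Aoki: Blum is ranked higher on 4+2+1 = 7 ballots, Aoki on 8. Aoki wins 8–7.
Blum beats Ferraro; loses to Ivanov, Aoki — 1 pairwise win.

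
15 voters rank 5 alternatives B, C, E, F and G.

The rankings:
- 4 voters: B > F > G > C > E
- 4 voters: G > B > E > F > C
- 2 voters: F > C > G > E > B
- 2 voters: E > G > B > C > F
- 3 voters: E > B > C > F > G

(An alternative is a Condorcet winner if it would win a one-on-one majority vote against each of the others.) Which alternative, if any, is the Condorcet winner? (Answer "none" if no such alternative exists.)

Check each pair by majority over 15 ballots:
B vs C: B, 13–2.
B vs E: B, 8–7.
B–F: B 13–2.
B–G: G 8–7.
C vs E: E, 9–6.
C vs F: F, 10–5.
C vs G: G, 10–5.
E vs F: E wins 9–6.
E vs G: G, 10–5.
F vs G: F wins 9–6.
No alternative is unbeaten: B loses to G; C loses to B; E loses to B; F loses to B; G loses to F. In particular B → F → G → B is a majority cycle — no Condorcet winner exists.

none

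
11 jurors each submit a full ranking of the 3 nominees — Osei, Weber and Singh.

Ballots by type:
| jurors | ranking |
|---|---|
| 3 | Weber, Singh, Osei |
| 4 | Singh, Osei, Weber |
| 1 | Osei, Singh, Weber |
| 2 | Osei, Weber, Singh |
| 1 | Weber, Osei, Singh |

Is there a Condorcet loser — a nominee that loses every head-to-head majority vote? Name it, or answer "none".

none

Pairwise majorities:
Osei–Weber: Osei 7–4.
Osei vs Singh: 4 to 7, Singh.
Weber vs Singh: 6 to 5, Weber.
No nominee is winless: Osei beats Weber; Weber beats Singh; Singh beats Osei. There is no Condorcet loser.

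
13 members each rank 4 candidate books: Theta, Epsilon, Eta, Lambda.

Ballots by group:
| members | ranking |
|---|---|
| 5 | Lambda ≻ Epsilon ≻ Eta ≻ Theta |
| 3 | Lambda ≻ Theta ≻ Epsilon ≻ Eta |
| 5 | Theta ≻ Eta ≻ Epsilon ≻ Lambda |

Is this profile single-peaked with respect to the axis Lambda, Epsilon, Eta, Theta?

Axis positions: Lambda=1, Epsilon=2, Eta=3, Theta=4.
Group 1 (peak Lambda at position 1): ranking walks positions 1-2-3-4, expanding outward from the peak — single-peaked.
Group 2: ranking walks positions 1-4-2-3; Theta is ranked above Epsilon even though Epsilon lies between Theta and the peak Lambda on the axis — preferences dip and rise again. Not single-peaked.
Group 3 (peak Theta at position 4): ranking walks positions 4-3-2-1, expanding outward from the peak — single-peaked.
Group 2 violates single-peakedness, so the profile is not single-peaked on this axis.

no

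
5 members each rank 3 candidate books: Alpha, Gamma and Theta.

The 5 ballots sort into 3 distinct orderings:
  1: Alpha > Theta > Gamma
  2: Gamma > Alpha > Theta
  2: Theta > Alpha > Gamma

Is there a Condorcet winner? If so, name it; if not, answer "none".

Alpha

Head-to-head results (5 members):
Alpha vs Gamma: Alpha wins 3–2.
Alpha vs Theta: 3 to 2, Alpha.
Gamma vs Theta: 2 to 3, Theta.
Only Alpha has no losses; Alpha is the Condorcet winner.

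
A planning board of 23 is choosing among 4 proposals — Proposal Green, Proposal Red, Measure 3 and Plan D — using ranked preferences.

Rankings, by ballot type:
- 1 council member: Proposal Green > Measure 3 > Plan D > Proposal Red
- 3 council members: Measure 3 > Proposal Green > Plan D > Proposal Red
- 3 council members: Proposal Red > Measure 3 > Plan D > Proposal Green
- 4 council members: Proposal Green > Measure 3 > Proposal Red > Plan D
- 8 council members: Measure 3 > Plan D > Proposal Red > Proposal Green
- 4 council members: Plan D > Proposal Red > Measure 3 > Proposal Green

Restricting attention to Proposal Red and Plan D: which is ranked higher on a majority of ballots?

Ballots ranking Proposal Red above Plan D: 3 + 4 = 7.
Ballots ranking Plan D above Proposal Red: 23 − 7 = 16.
Plan D wins the head-to-head 16–7.

Plan D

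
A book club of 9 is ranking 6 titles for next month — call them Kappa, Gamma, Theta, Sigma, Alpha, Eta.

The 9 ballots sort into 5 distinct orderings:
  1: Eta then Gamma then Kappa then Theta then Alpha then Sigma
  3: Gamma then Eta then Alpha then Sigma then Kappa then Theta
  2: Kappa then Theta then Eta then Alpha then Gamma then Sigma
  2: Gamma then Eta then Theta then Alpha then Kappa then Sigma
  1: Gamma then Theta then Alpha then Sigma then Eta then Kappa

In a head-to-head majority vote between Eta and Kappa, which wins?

Ballots ranking Eta above Kappa: 1 + 3 + 2 + 1 = 7.
Ballots ranking Kappa above Eta: 9 − 7 = 2.
Eta wins the head-to-head 7–2.

Eta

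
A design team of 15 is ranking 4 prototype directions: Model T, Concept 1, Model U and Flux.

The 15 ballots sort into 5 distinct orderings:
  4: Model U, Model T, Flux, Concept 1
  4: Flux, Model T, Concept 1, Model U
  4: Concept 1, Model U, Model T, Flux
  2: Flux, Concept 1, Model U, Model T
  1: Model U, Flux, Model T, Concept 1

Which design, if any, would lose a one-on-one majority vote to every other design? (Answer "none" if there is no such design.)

none

Pairwise majorities:
Model T vs Concept 1: Model T, 9–6.
Model T vs Model U: Model T preferred on 4 ballots; Model U wins 11–4.
Model T vs Flux: Model T, 8–7.
Concept 1 vs Model U: Concept 1 preferred on 4+4+2 = 10 ballots; Concept 1 wins 10–5.
Concept 1–Flux: Flux 11–4.
Model U vs Flux: Model U wins 9–6.
No design is winless: Model T beats Concept 1; Concept 1 beats Model U; Model U beats Model T; Flux beats Concept 1. There is no Condorcet loser.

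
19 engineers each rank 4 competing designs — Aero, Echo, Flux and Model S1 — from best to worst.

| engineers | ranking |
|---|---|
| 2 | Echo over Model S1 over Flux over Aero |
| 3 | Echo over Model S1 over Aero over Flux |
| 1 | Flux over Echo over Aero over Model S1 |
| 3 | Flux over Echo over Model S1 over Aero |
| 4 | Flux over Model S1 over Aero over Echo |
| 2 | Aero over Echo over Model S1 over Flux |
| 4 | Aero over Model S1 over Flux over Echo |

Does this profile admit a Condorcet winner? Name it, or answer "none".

none

Check each pair by majority over 19 ballots:
Aero vs Echo: Aero is ranked higher on 4+2+4 = 10 ballots, Echo on 9. Aero wins 10–9.
Aero vs Flux: 9 to 10, Flux.
Aero vs Model S1: Model S1 wins 12–7.
Echo vs Flux: Echo preferred on 2+3+2 = 7 ballots; Flux wins 12–7.
Echo vs Model S1: Echo preferred on 2+3+1+3+2 = 11 ballots; Echo wins 11–8.
Flux vs Model S1: 1+3+4 = 8 for Flux, 11 for Model S1 — Model S1 by 11–8.
No design is unbeaten: Aero loses to Flux; Echo loses to Aero; Flux loses to Model S1; Model S1 loses to Echo. In particular Aero beats Echo beats Model S1 beats Aero is a majority cycle — no Condorcet winner exists.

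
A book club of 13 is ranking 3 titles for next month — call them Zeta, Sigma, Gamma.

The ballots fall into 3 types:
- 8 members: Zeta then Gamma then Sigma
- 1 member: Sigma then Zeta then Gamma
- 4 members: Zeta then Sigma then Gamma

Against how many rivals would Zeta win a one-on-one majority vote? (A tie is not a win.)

Zeta against each rival (13 members):
Zeta vs Sigma: Zeta, 12–1.
Zeta–Gamma: Zeta 13–0.
Zeta beats Sigma, Gamma — 2 pairwise wins.

2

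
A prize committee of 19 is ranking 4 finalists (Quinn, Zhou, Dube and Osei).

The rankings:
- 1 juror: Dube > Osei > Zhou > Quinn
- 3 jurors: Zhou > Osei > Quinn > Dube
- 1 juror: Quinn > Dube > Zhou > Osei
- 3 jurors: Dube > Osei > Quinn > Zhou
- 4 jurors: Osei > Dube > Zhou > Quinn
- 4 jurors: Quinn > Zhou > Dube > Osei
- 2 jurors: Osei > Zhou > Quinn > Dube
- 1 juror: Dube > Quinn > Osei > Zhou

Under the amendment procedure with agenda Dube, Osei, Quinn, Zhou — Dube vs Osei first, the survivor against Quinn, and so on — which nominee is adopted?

Zhou

Round 1: Dube vs Osei — 10–9, Dube advances.
Round 2: Dube vs Quinn — 9–10, Quinn advances.
Round 3: Quinn vs Zhou — 9–10, Zhou advances.
Zhou survives the agenda.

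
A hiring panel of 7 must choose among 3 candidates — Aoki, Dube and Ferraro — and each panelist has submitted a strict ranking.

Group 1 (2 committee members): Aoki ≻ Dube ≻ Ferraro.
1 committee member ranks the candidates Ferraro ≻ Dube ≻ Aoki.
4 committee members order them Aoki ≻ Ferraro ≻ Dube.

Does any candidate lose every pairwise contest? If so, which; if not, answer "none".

Dube

Pairwise majorities:
Aoki vs Dube: Aoki, 6–1.
Aoki vs Ferraro: 6 to 1, Aoki.
Dube–Ferraro: Ferraro 5–2.
Dube loses to every other candidate — it is the Condorcet loser.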